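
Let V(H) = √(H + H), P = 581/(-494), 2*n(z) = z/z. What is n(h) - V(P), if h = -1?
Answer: ½ - I*√143507/247 ≈ 0.5 - 1.5337*I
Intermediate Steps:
n(z) = ½ (n(z) = (z/z)/2 = (½)*1 = ½)
P = -581/494 (P = 581*(-1/494) = -581/494 ≈ -1.1761)
V(H) = √2*√H (V(H) = √(2*H) = √2*√H)
n(h) - V(P) = ½ - √2*√(-581/494) = ½ - √2*I*√287014/494 = ½ - I*√143507/247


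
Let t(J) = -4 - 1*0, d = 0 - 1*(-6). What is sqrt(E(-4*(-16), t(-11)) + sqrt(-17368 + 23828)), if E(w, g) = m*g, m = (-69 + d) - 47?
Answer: sqrt(440 + 2*sqrt(1615)) ≈ 22.812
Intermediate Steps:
d = 6 (d = 0 + 6 = 6)
t(J) = -4 (t(J) = -4 + 0 = -4)
m = -110 (m = (-69 + 6) - 47 = -63 - 47 = -110)
E(w, g) = -110*g
sqrt(E(-4*(-16), t(-11)) + sqrt(-17368 + 23828)) = sqrt(-110*(-4) + sqrt(-17368 + 23828)) = sqrt(440 + sqrt(6460)) = sqrt(440 + 2*sqrt(1615))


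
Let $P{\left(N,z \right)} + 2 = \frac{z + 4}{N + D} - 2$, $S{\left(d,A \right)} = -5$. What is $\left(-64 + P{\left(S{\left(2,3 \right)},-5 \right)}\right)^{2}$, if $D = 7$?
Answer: $\frac{18769}{4} \approx 4692.3$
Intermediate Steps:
$P{\left(N,z \right)} = -4 + \frac{4 + z}{7 + N}$ ($P{\left(N,z \right)} = -2 - \left(2 - \frac{z + 4}{N + 7}\right) = -2 - \left(2 - \frac{4 + z}{7 + N}\right) = -4 + \frac{4 + z}{7 + N}$)
$\left(-64 + P{\left(S{\left(2,3 \right)},-5 \right)}\right)^{2} = \left(-64 + \frac{-24 - 5 - -20}{7 - 5}\right)^{2} = \left(-64 + \frac{-24 - 5 + 20}{2}\right)^{2} = \left(-64 + \frac{1}{2} \left(-9\right)\right)^{2} = \left(-64 - \frac{9}{2}\right)^{2} = \left(- \frac{137}{2}\right)^{2} = \frac{18769}{4}$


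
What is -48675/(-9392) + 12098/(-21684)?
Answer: 235461071/50914032 ≈ 4.6247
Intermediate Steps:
-48675/(-9392) + 12098/(-21684) = -48675*(-1/9392) + 12098*(-1/21684) = 48675/9392 - 6049/10842 = 235461071/50914032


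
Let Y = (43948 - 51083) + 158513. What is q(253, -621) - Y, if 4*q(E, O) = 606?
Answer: -302453/2 ≈ -1.5123e+5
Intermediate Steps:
q(E, O) = 303/2 (q(E, O) = (1/4)*606 = 303/2)
Y = 151378 (Y = -7135 + 158513 = 151378)
q(253, -621) - Y = 303/2 - 1*151378 = 303/2 - 151378 = -302453/2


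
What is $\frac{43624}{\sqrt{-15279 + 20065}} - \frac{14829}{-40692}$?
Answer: $\frac{4943}{13564} + \frac{21812 \sqrt{4786}}{2393} \approx 630.94$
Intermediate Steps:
$\frac{43624}{\sqrt{-15279 + 20065}} - \frac{14829}{-40692} = \frac{43624}{\sqrt{4786}} - - \frac{4943}{13564} = 43624 \frac{\sqrt{4786}}{4786} + \frac{4943}{13564} = \frac{21812 \sqrt{4786}}{2393} + \frac{4943}{13564} = \frac{4943}{13564} + \frac{21812 \sqrt{4786}}{2393}$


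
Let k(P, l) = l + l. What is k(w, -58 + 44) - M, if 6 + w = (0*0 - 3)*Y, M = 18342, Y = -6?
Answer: -18370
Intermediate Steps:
w = 12 (w = -6 + (0*0 - 3)*(-6) = -6 + (0 - 3)*(-6) = -6 - 3*(-6) = -6 + 18 = 12)
k(P, l) = 2*l
k(w, -58 + 44) - M = 2*(-58 + 44) - 1*18342 = 2*(-14) - 18342 = -28 - 18342 = -18370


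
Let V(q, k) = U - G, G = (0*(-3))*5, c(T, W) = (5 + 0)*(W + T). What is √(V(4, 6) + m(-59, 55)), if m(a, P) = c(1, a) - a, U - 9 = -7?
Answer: I*√229 ≈ 15.133*I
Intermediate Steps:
c(T, W) = 5*T + 5*W (c(T, W) = 5*(T + W) = 5*T + 5*W)
U = 2 (U = 9 - 7 = 2)
G = 0 (G = 0*5 = 0)
m(a, P) = 5 + 4*a (m(a, P) = (5*1 + 5*a) - a = (5 + 5*a) - a = 5 + 4*a)
V(q, k) = 2 (V(q, k) = 2 - 1*0 = 2 + 0 = 2)
√(V(4, 6) + m(-59, 55)) = √(2 + (5 + 4*(-59))) = √(2 + (5 - 236)) = √(2 - 231) = √(-229) = I*√229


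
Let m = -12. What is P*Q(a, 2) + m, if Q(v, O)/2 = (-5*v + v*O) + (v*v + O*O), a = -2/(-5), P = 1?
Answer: -152/25 ≈ -6.0800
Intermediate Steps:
a = ⅖ (a = -2*(-⅕) = ⅖ ≈ 0.40000)
Q(v, O) = -10*v + 2*O² + 2*v² + 2*O*v (Q(v, O) = 2*((-5*v + v*O) + (v*v + O*O)) = 2*((-5*v + O*v) + (v² + O²)) = 2*((-5*v + O*v) + (O² + v²)) = 2*(O² + v² - 5*v + O*v) = -10*v + 2*O² + 2*v² + 2*O*v)
P*Q(a, 2) + m = 1*(-10*⅖ + 2*2² + 2*(⅖)² + 2*2*(⅖)) - 12 = 1*(-4 + 2*4 + 2*(4/25) + 8/5) - 12 = 1*(-4 + 8 + 8/25 + 8/5) - 12 = 1*(148/25) - 12 = 148/25 - 12 = -152/25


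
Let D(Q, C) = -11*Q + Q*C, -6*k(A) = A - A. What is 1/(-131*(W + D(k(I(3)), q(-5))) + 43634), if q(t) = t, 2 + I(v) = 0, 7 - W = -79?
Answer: 1/32368 ≈ 3.0895e-5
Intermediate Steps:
W = 86 (W = 7 - 1*(-79) = 7 + 79 = 86)
I(v) = -2 (I(v) = -2 + 0 = -2)
k(A) = 0 (k(A) = -(A - A)/6 = -⅙*0 = 0)
D(Q, C) = -11*Q + C*Q
1/(-131*(W + D(k(I(3)), q(-5))) + 43634) = 1/(-131*(86 + 0*(-11 - 5)) + 43634) = 1/(-131*(86 + 0*(-16)) + 43634) = 1/(-131*(86 + 0) + 43634) = 1/(-131*86 + 43634) = 1/(-11266 + 43634) = 1/32368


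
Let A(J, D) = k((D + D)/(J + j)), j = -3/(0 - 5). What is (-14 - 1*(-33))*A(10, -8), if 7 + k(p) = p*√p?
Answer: -133 - 6080*I*√265/2809 ≈ -133.0 - 35.235*I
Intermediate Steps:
j = ⅗ (j = -3/(-5) = -3*(-⅕) = ⅗ ≈ 0.60000)
k(p) = -7 + p^(3/2) (k(p) = -7 + p*√p = -7 + p^(3/2))
A(J, D) = -7 + 2*√2*(D/(⅗ + J))^(3/2) (A(J, D) = -7 + ((D + D)/(J + ⅗))^(3/2) = -7 + ((2*D)/(⅗ + J))^(3/2) = -7 + (2*D/(⅗ + J))^(3/2) = -7 + 2*√2*(D/(⅗ + J))^(3/2))
(-14 - 1*(-33))*A(10, -8) = (-14 - 1*(-33))*(-7 + 10*√10*(-8/(3 + 5*10))^(3/2)) = (-14 + 33)*(-7 + 10*√10*(-8/(3 + 50))^(3/2)) = 19*(-7 + 10*√10*(-8/53)^(3/2)) = 19*(-7 + 10*√10*(-16*I*√106/2809)) = 19*(-7 - 320*I*√265/2809) = -133 - 6080*I*√265/2809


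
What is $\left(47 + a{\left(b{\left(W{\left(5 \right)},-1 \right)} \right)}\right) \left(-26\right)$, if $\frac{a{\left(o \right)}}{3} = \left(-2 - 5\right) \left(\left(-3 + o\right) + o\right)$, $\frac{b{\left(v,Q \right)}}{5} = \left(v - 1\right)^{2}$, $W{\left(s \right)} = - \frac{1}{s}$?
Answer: $\frac{25012}{5} \approx 5002.4$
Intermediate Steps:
$b{\left(v,Q \right)} = 5 \left(-1 + v\right)^{2}$ ($b{\left(v,Q \right)} = 5 \left(v - 1\right)^{2} = 5 \left(-1 + v\right)^{2}$)
$a{\left(o \right)} = 63 - 42 o$ ($a{\left(o \right)} = 3 \left(-2 - 5\right) \left(\left(-3 + o\right) + o\right) = 3 \left(- 7 \left(-3 + 2 o\right)\right) = 3 \left(21 - 14 o\right) = 63 - 42 o$)
$\left(47 + a{\left(b{\left(W{\left(5 \right)},-1 \right)} \right)}\right) \left(-26\right) = \left(47 + \left(63 - 42 \cdot 5 \left(-1 - \frac{1}{5}\right)^{2}\right)\right) \left(-26\right) = \left(47 + \left(63 - 42 \cdot 5 \left(- \frac{6}{5}\right)^{2}\right)\right) \left(-26\right) = \left(47 + \left(63 - 42 \cdot 5 \cdot \frac{36}{25}\right)\right) \left(-26\right) = \left(47 + \left(63 - \frac{1512}{5}\right)\right) \left(-26\right) = \left(47 - \frac{1197}{5}\right) \left(-26\right) = \left(- \frac{962}{5}\right) \left(-26\right) = \frac{25012}{5}$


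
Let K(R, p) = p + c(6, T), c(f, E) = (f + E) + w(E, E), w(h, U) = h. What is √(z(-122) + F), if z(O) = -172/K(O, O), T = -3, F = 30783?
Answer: √114548789/61 ≈ 175.45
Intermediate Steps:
c(f, E) = f + 2*E (c(f, E) = (f + E) + E = (E + f) + E = f + 2*E)
K(R, p) = p (K(R, p) = p + (6 + 2*(-3)) = p + (6 - 6) = p + 0 = p)
z(O) = -172/O
√(z(-122) + F) = √(-172/(-122) + 30783) = √(-172*(-1/122) + 30783) = √(86/61 + 30783) = √(1877849/61) = √114548789/61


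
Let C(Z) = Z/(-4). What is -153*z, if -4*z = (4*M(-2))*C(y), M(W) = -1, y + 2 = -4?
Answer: -459/2 ≈ -229.50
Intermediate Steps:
y = -6 (y = -2 - 4 = -6)
C(Z) = -Z/4 (C(Z) = Z*(-¼) = -Z/4)
z = 3/2 (z = -4*(-1)*(-¼*(-6))/4 = -(-1)*3/2 = -¼*(-6) = 3/2 ≈ 1.5000)
-153*z = -153*3/2 = -459/2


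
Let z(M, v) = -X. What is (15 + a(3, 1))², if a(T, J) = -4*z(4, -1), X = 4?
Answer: 961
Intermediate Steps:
z(M, v) = -4 (z(M, v) = -1*4 = -4)
a(T, J) = 16 (a(T, J) = -4*(-4) = 16)
(15 + a(3, 1))² = (15 + 16)² = 31² = 961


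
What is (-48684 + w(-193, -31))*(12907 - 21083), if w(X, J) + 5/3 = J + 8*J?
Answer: 1201005344/3 ≈ 4.0033e+8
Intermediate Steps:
w(X, J) = -5/3 + 9*J (w(X, J) = -5/3 + (J + 8*J) = -5/3 + 9*J)
(-48684 + w(-193, -31))*(12907 - 21083) = (-48684 + (-5/3 + 9*(-31)))*(12907 - 21083) = (-48684 + (-5/3 - 279))*(-8176) = (-48684 - 842/3)*(-8176) = -146894/3*(-8176) = 1201005344/3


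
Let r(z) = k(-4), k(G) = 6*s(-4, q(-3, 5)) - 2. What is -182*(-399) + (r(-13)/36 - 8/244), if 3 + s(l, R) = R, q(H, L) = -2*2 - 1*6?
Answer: 39866044/549 ≈ 72616.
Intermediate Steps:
q(H, L) = -10 (q(H, L) = -4 - 6 = -10)
s(l, R) = -3 + R
k(G) = -80 (k(G) = 6*(-3 - 10) - 2 = 6*(-13) - 2 = -78 - 2 = -80)
r(z) = -80
-182*(-399) + (r(-13)/36 - 8/244) = -182*(-399) + (-80/36 - 8/244) = 72618 + (-80*1/36 - 8*1/244) = 72618 + (-20/9 - 2/61) = 72618 - 1238/549 = 39866044/549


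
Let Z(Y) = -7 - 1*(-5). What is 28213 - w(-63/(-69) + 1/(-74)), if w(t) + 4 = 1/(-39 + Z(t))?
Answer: 1156898/41 ≈ 28217.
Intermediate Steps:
Z(Y) = -2 (Z(Y) = -7 + 5 = -2)
w(t) = -165/41 (w(t) = -4 + 1/(-39 - 2) = -4 + 1/(-41) = -4 - 1/41 = -165/41)
28213 - w(-63/(-69) + 1/(-74)) = 28213 - 1*(-165/41) = 28213 + 165/41 = 1156898/41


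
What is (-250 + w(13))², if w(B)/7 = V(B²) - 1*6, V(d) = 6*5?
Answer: 6724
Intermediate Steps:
V(d) = 30
w(B) = 168 (w(B) = 7*(30 - 1*6) = 7*(30 - 6) = 7*24 = 168)
(-250 + w(13))² = (-250 + 168)² = (-82)² = 6724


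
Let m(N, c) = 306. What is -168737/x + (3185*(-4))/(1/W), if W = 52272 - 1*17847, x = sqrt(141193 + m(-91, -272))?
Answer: -438574500 - 168737*sqrt(141499)/141499 ≈ -4.3858e+8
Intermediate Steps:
x = sqrt(141499) (x = sqrt(141193 + 306) = sqrt(141499) ≈ 376.16)
W = 34425 (W = 52272 - 17847 = 34425)
-168737/x + (3185*(-4))/(1/W) = -168737*sqrt(141499)/141499 + (3185*(-4))/(1/34425) = -168737*sqrt(141499)/141499 - 12740/1/34425 = -168737*sqrt(141499)/141499 - 12740*34425 = -168737*sqrt(141499)/141499 - 438574500 = -438574500 - 168737*sqrt(141499)/141499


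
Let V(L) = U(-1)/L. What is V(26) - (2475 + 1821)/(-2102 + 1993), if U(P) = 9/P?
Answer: 110715/2834 ≈ 39.067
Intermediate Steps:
V(L) = -9/L (V(L) = (9/(-1))/L = (9*(-1))/L = -9/L)
V(26) - (2475 + 1821)/(-2102 + 1993) = -9/26 - (2475 + 1821)/(-2102 + 1993) = -9*1/26 - 4296/(-109) = -9/26 - 4296*(-1)/109 = -9/26 - 1*(-4296/109) = -9/26 + 4296/109 = 110715/2834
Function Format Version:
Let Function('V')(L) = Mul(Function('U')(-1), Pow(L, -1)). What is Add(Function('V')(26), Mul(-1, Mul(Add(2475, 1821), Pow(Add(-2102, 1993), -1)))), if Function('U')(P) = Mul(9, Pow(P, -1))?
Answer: Rational(110715, 2834) ≈ 39.067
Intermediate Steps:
Function('V')(L) = Mul(-9, Pow(L, -1)) (Function('V')(L) = Mul(Mul(9, Pow(-1, -1)), Pow(L, -1)) = Mul(Mul(9, -1), Pow(L, -1)) = Mul(-9, Pow(L, -1)))
Add(Function('V')(26), Mul(-1, Mul(Add(2475, 1821), Pow(Add(-2102, 1993), -1)))) = Add(Mul(-9, Pow(26, -1)), Mul(-1, Mul(Add(2475, 1821), Pow(Add(-2102, 1993), -1)))) = Add(Mul(-9, Rational(1, 26)), Mul(-1, Mul(4296, Pow(-109, -1)))) = Add(Rational(-9, 26), Mul(-1, Mul(4296, Rational(-1, 109)))) = Add(Rational(-9, 26), Mul(-1, Rational(-4296, 109))) = Add(Rational(-9, 26), Rational(4296, 109)) = Rational(110715, 2834)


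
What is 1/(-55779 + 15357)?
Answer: -1/40422 ≈ -2.4739e-5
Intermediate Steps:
1/(-55779 + 15357) = 1/(-40422) = -1/40422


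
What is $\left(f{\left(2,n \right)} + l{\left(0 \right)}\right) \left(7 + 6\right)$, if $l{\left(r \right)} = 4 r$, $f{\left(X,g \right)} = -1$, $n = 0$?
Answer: $-13$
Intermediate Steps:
$\left(f{\left(2,n \right)} + l{\left(0 \right)}\right) \left(7 + 6\right) = \left(-1 + 4 \cdot 0\right) \left(7 + 6\right) = \left(-1 + 0\right) 13 = \left(-1\right) 13 = -13$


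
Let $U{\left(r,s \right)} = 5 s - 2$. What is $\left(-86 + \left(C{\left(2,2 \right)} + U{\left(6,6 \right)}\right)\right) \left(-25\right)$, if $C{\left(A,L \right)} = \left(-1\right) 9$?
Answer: $1675$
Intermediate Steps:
$C{\left(A,L \right)} = -9$
$U{\left(r,s \right)} = -2 + 5 s$
$\left(-86 + \left(C{\left(2,2 \right)} + U{\left(6,6 \right)}\right)\right) \left(-25\right) = \left(-86 + \left(-9 + \left(-2 + 5 \cdot 6\right)\right)\right) \left(-25\right) = \left(-86 + \left(-9 + \left(-2 + 30\right)\right)\right) \left(-25\right) = \left(-86 + \left(-9 + 28\right)\right) \left(-25\right) = \left(-86 + 19\right) \left(-25\right) = \left(-67\right) \left(-25\right) = 1675$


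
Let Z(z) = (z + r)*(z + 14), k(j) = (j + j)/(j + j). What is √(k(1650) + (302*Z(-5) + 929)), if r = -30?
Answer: 10*I*√942 ≈ 306.92*I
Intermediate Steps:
k(j) = 1 (k(j) = (2*j)/((2*j)) = (2*j)*(1/(2*j)) = 1)
Z(z) = (-30 + z)*(14 + z) (Z(z) = (z - 30)*(z + 14) = (-30 + z)*(14 + z))
√(k(1650) + (302*Z(-5) + 929)) = √(1 + (302*(-420 + (-5)² - 16*(-5)) + 929)) = √(1 + (302*(-420 + 25 + 80) + 929)) = √(1 + (302*(-315) + 929)) = √(1 + (-95130 + 929)) = √(1 - 94201) = √(-94200) = 10*I*√942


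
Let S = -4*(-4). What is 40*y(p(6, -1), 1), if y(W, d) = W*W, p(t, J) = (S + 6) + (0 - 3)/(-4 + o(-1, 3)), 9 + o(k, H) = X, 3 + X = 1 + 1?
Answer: 967210/49 ≈ 19739.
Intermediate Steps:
X = -1 (X = -3 + (1 + 1) = -3 + 2 = -1)
o(k, H) = -10 (o(k, H) = -9 - 1 = -10)
S = 16
p(t, J) = 311/14 (p(t, J) = (16 + 6) + (0 - 3)/(-4 - 10) = 22 - 3/(-14) = 22 - 3*(-1/14) = 22 + 3/14 = 311/14)
y(W, d) = W²
40*y(p(6, -1), 1) = 40*(311/14)² = 40*(96721/196) = 967210/49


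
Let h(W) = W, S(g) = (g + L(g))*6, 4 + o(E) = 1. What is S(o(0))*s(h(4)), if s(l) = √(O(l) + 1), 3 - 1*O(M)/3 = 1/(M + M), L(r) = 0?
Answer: -9*√154/2 ≈ -55.844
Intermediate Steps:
o(E) = -3 (o(E) = -4 + 1 = -3)
S(g) = 6*g (S(g) = (g + 0)*6 = g*6 = 6*g)
O(M) = 9 - 3/(2*M) (O(M) = 9 - 3/(M + M) = 9 - 3*1/(2*M) = 9 - 3/(2*M))
s(l) = √(10 - 3/(2*l)) (s(l) = √((9 - 3/(2*l)) + 1) = √(10 - 3/(2*l)))
S(o(0))*s(h(4)) = (6*(-3))*(√(40 - 6/4)/2) = -9*√(40 - 6*¼) = -9*√(40 - 3/2) = -9*√(77/2) = -9*√154/2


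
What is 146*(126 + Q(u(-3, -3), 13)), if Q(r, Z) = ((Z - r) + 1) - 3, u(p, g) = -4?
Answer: 20586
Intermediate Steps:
Q(r, Z) = -2 + Z - r (Q(r, Z) = (1 + Z - r) - 3 = -2 + Z - r)
146*(126 + Q(u(-3, -3), 13)) = 146*(126 + (-2 + 13 - 1*(-4))) = 146*(126 + (-2 + 13 + 4)) = 146*(126 + 15) = 146*141 = 20586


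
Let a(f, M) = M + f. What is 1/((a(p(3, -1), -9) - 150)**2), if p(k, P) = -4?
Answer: 1/26569 ≈ 3.7638e-5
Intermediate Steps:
1/((a(p(3, -1), -9) - 150)**2) = 1/(((-9 - 4) - 150)**2) = 1/((-13 - 150)**2) = 1/((-163)**2) = 1/26569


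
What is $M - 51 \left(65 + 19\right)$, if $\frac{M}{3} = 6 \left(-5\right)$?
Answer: $-4374$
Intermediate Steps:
$M = -90$ ($M = 3 \cdot 6 \left(-5\right) = 3 \left(-30\right) = -90$)
$M - 51 \left(65 + 19\right) = -90 - 51 \left(65 + 19\right) = -90 - 4284 = -4374$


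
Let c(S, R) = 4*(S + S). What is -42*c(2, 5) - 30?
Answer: -702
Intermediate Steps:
c(S, R) = 8*S (c(S, R) = 4*(2*S) = 8*S)
-42*c(2, 5) - 30 = -336*2 - 30 = -42*16 - 30 = -672 - 30 = -702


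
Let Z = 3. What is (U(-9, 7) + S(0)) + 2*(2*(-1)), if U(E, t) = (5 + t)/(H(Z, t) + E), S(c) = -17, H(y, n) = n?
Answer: -27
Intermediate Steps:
U(E, t) = (5 + t)/(E + t) (U(E, t) = (5 + t)/(t + E) = (5 + t)/(E + t))
(U(-9, 7) + S(0)) + 2*(2*(-1)) = ((5 + 7)/(-9 + 7) - 17) + 2*(2*(-1)) = (12/(-2) - 17) + 2*(-2) = (-½*12 - 17) - 4 = (-6 - 17) - 4 = -23 - 4 = -27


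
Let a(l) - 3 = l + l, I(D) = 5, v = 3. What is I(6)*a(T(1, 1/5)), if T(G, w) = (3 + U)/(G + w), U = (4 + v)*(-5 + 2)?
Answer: -135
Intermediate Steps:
U = -21 (U = (4 + 3)*(-5 + 2) = 7*(-3) = -21)
T(G, w) = -18/(G + w) (T(G, w) = (3 - 21)/(G + w) = -18/(G + w))
a(l) = 3 + 2*l (a(l) = 3 + (l + l) = 3 + 2*l)
I(6)*a(T(1, 1/5)) = 5*(3 + 2*(-18/(1 + 1/5))) = 5*(3 + 2*(-18/(1 + ⅕))) = 5*(3 + 2*(-18/6/5)) = 5*(3 + 2*(-18*⅚)) = 5*(3 + 2*(-15)) = 5*(3 - 30) = 5*(-27) = -135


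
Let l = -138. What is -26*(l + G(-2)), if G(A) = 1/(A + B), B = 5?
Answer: 10738/3 ≈ 3579.3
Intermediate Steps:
G(A) = 1/(5 + A) (G(A) = 1/(A + 5) = 1/(5 + A))
-26*(l + G(-2)) = -26*(-138 + 1/(5 - 2)) = -26*(-138 + 1/3) = -26*(-413/3) = 10738/3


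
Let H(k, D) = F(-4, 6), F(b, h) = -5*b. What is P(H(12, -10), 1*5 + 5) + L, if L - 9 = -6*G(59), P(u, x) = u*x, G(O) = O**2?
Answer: -20677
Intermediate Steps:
H(k, D) = 20 (H(k, D) = -5*(-4) = 20)
L = -20877 (L = 9 - 6*59**2 = 9 - 6*3481 = 9 - 20886 = -20877)
P(H(12, -10), 1*5 + 5) + L = 20*(1*5 + 5) - 20877 = 20*(5 + 5) - 20877 = 20*10 - 20877 = 200 - 20877 = -20677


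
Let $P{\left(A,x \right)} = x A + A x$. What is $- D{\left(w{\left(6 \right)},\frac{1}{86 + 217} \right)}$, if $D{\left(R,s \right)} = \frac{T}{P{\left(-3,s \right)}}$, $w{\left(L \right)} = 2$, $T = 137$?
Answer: $\frac{13837}{2} \approx 6918.5$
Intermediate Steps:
$P{\left(A,x \right)} = 2 A x$ ($P{\left(A,x \right)} = A x + A x = 2 A x$)
$D{\left(R,s \right)} = - \frac{137}{6 s}$ ($D{\left(R,s \right)} = \frac{137}{2 \left(-3\right) s} = \frac{137}{\left(-6\right) s} = 137 \left(- \frac{1}{6 s}\right) = - \frac{137}{6 s}$)
$- D{\left(w{\left(6 \right)},\frac{1}{86 + 217} \right)} = - \frac{-137}{6 \frac{1}{86 + 217}} = - \frac{-137}{6 \cdot \frac{1}{303}} = - \frac{\left(-137\right) \frac{1}{\frac{1}{303}}}{6} = - \frac{\left(-137\right) 303}{6} = \left(-1\right) \left(- \frac{13837}{2}\right) = \frac{13837}{2}$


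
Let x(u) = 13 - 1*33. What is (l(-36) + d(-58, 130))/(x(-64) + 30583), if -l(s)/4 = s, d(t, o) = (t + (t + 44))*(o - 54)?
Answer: -5328/30563 ≈ -0.17433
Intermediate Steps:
x(u) = -20 (x(u) = 13 - 33 = -20)
d(t, o) = (-54 + o)*(44 + 2*t) (d(t, o) = (t + (44 + t))*(-54 + o) = (44 + 2*t)*(-54 + o) = (-54 + o)*(44 + 2*t))
l(s) = -4*s
(l(-36) + d(-58, 130))/(x(-64) + 30583) = (-4*(-36) + (-2376 - 108*(-58) + 44*130 + 2*130*(-58)))/(-20 + 30583) = (144 + (-2376 + 6264 + 5720 - 15080))/30563 = (144 - 5472)*(1/30563) = -5328*1/30563 = -5328/30563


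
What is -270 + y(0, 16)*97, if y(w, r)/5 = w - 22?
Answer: -10940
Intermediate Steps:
y(w, r) = -110 + 5*w (y(w, r) = 5*(w - 22) = 5*(-22 + w) = -110 + 5*w)
-270 + y(0, 16)*97 = -270 + (-110 + 5*0)*97 = -270 + (-110 + 0)*97 = -270 - 110*97 = -270 - 10670 = -10940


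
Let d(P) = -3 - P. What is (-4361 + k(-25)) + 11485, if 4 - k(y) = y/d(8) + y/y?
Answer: 78372/11 ≈ 7124.7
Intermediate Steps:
k(y) = 3 + y/11 (k(y) = 4 - (y/(-3 - 1*8) + y/y) = 4 - (y/(-3 - 8) + 1) = 4 - (y/(-11) + 1) = 4 - (y*(-1/11) + 1) = 4 - (-y/11 + 1) = 4 - (1 - y/11) = 4 + (-1 + y/11) = 3 + y/11)
(-4361 + k(-25)) + 11485 = (-4361 + (3 + (1/11)*(-25))) + 11485 = (-4361 + (3 - 25/11)) + 11485 = (-4361 + 8/11) + 11485 = -47963/11 + 11485 = 78372/11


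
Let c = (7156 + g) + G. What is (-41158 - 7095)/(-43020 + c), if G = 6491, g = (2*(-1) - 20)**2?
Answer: 48253/28889 ≈ 1.6703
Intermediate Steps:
g = 484 (g = (-2 - 20)**2 = (-22)**2 = 484)
c = 14131 (c = (7156 + 484) + 6491 = 7640 + 6491 = 14131)
(-41158 - 7095)/(-43020 + c) = (-41158 - 7095)/(-43020 + 14131) = -48253/(-28889) = -48253*(-1/28889) = 48253/28889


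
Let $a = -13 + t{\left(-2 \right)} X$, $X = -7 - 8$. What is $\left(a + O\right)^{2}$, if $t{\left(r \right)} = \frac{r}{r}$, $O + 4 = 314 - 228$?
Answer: $2916$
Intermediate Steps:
$O = 82$ ($O = -4 + \left(314 - 228\right) = -4 + 86 = 82$)
$X = -15$
$t{\left(r \right)} = 1$
$a = -28$ ($a = -13 + 1 \left(-15\right) = -13 - 15 = -28$)
$\left(a + O\right)^{2} = \left(-28 + 82\right)^{2} = 54^{2} = 2916$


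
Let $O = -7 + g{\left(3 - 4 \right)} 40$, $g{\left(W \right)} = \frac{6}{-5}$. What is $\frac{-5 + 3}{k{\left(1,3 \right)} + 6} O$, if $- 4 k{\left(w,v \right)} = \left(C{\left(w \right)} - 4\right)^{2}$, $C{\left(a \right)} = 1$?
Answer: $\frac{88}{3} \approx 29.333$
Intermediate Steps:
$k{\left(w,v \right)} = - \frac{9}{4}$ ($k{\left(w,v \right)} = - \frac{\left(1 - 4\right)^{2}}{4} = - \frac{\left(-3\right)^{2}}{4} = \left(- \frac{1}{4}\right) 9 = - \frac{9}{4}$)
$g{\left(W \right)} = - \frac{6}{5}$ ($g{\left(W \right)} = 6 \left(- \frac{1}{5}\right) = - \frac{6}{5}$)
$O = -55$ ($O = -7 - 48 = -55$)
$\frac{-5 + 3}{k{\left(1,3 \right)} + 6} O = \frac{-5 + 3}{- \frac{9}{4} + 6} \left(-55\right) = - \frac{2}{\frac{15}{4}} \left(-55\right) = \left(-2\right) \frac{4}{15} \left(-55\right) = \left(- \frac{8}{15}\right) \left(-55\right) = \frac{88}{3}$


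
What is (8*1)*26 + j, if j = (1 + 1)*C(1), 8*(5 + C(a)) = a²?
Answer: 793/4 ≈ 198.25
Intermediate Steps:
C(a) = -5 + a²/8
j = -39/4 (j = (1 + 1)*(-5 + (⅛)*1²) = 2*(-5 + (⅛)*1) = 2*(-5 + ⅛) = 2*(-39/8) = -39/4 ≈ -9.7500)
(8*1)*26 + j = (8*1)*26 - 39/4 = 8*26 - 39/4 = 208 - 39/4 = 793/4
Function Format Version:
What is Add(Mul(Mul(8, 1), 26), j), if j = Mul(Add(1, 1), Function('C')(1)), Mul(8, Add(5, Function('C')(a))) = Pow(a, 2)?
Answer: Rational(793, 4) ≈ 198.25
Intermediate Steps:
Function('C')(a) = Add(-5, Mul(Rational(1, 8), Pow(a, 2)))
j = Rational(-39, 4) (j = Mul(Add(1, 1), Add(-5, Mul(Rational(1, 8), Pow(1, 2)))) = Mul(2, Add(-5, Mul(Rational(1, 8), 1))) = Mul(2, Add(-5, Rational(1, 8))) = Mul(2, Rational(-39, 8)) = Rational(-39, 4) ≈ -9.7500)
Add(Mul(Mul(8, 1), 26), j) = Add(Mul(Mul(8, 1), 26), Rational(-39, 4)) = Add(Mul(8, 26), Rational(-39, 4)) = Add(208, Rational(-39, 4)) = Rational(793, 4)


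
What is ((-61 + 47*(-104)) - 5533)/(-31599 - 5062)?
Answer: 10482/36661 ≈ 0.28592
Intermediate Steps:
((-61 + 47*(-104)) - 5533)/(-31599 - 5062) = ((-61 - 4888) - 5533)/(-36661) = (-4949 - 5533)*(-1/36661) = -10482*(-1/36661) = 10482/36661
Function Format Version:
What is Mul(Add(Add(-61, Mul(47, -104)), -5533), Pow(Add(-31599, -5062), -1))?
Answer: Rational(10482, 36661) ≈ 0.28592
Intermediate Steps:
Mul(Add(Add(-61, Mul(47, -104)), -5533), Pow(Add(-31599, -5062), -1)) = Mul(Add(Add(-61, -4888), -5533), Pow(-36661, -1)) = Mul(Add(-4949, -5533), Rational(-1, 36661)) = Mul(-10482, Rational(-1, 36661)) = Rational(10482, 36661)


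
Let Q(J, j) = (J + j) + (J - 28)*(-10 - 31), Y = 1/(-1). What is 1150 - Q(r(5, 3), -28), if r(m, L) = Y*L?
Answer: -90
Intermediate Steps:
Y = -1
r(m, L) = -L
Q(J, j) = 1148 + j - 40*J (Q(J, j) = (J + j) + (-28 + J)*(-41) = (J + j) + (1148 - 41*J) = 1148 + j - 40*J)
1150 - Q(r(5, 3), -28) = 1150 - (1148 - 28 - (-40)*3) = 1150 - (1148 - 28 - 40*(-3)) = 1150 - (1148 - 28 + 120) = 1150 - 1*1240 = 1150 - 1240 = -90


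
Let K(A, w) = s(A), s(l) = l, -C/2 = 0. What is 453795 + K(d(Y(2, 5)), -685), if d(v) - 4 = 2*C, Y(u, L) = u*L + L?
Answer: 453799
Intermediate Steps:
C = 0 (C = -2*0 = 0)
Y(u, L) = L + L*u (Y(u, L) = L*u + L = L + L*u)
d(v) = 4 (d(v) = 4 + 2*0 = 4 + 0 = 4)
K(A, w) = A
453795 + K(d(Y(2, 5)), -685) = 453795 + 4 = 453799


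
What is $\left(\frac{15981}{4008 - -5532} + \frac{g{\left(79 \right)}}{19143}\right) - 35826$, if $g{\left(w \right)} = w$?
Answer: $- \frac{726932069753}{20291580} \approx -35824.0$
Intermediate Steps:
$\left(\frac{15981}{4008 - -5532} + \frac{g{\left(79 \right)}}{19143}\right) - 35826 = \left(\frac{15981}{4008 - -5532} + \frac{79}{19143}\right) - 35826 = \left(\frac{15981}{4008 + 5532} + 79 \cdot \frac{1}{19143}\right) - 35826 = \left(\frac{15981}{9540} + \frac{79}{19143}\right) - 35826 = \left(15981 \cdot \frac{1}{9540} + \frac{79}{19143}\right) - 35826 = \left(\frac{5327}{3180} + \frac{79}{19143}\right) - 35826 = \frac{34075327}{20291580} - 35826 = - \frac{726932069753}{20291580}$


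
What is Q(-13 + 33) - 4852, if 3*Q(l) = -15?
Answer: -4857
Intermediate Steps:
Q(l) = -5 (Q(l) = (⅓)*(-15) = -5)
Q(-13 + 33) - 4852 = -5 - 4852 = -4857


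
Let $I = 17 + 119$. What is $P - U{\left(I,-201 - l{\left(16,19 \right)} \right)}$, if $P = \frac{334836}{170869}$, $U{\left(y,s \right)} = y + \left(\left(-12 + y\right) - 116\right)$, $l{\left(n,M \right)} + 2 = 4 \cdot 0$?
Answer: $- \frac{24270300}{170869} \approx -142.04$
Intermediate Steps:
$l{\left(n,M \right)} = -2$ ($l{\left(n,M \right)} = -2 + 4 \cdot 0 = -2 + 0 = -2$)
$I = 136$
$U{\left(y,s \right)} = -128 + 2 y$ ($U{\left(y,s \right)} = y + \left(\left(-12 + y\right) - 116\right) = y + \left(-128 + y\right) = -128 + 2 y$)
$P = \frac{334836}{170869}$ ($P = 334836 \cdot \frac{1}{170869} = \frac{334836}{170869} \approx 1.9596$)
$P - U{\left(I,-201 - l{\left(16,19 \right)} \right)} = \frac{334836}{170869} - \left(-128 + 2 \cdot 136\right) = \frac{334836}{170869} - \left(-128 + 272\right) = \frac{334836}{170869} - 144 = - \frac{24270300}{170869}$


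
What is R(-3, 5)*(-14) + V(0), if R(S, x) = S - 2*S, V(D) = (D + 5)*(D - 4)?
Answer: -62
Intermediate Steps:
V(D) = (-4 + D)*(5 + D) (V(D) = (5 + D)*(-4 + D) = (-4 + D)*(5 + D))
R(S, x) = -S
R(-3, 5)*(-14) + V(0) = -1*(-3)*(-14) + (-20 + 0 + 0²) = 3*(-14) + (-20 + 0 + 0) = -42 - 20 = -62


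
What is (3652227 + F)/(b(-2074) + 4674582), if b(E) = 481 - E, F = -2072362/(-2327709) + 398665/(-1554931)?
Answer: 13218970881310775470/16928555393643464823 ≈ 0.78087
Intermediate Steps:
F = 2294403808537/3619426883079 (F = -2072362*(-1/2327709) + 398665*(-1/1554931) = 2072362/2327709 - 398665/1554931 = 2294403808537/3619426883079 ≈ 0.63391)
(3652227 + F)/(b(-2074) + 4674582) = (3652227 + 2294403808537/3619426883079)/((481 - 1*(-2074)) + 4674582) = 13218970881310775470/(3619426883079*((481 + 2074) + 4674582)) = 13218970881310775470/(3619426883079*(2555 + 4674582)) = (13218970881310775470/3619426883079)/4677137 = (13218970881310775470/3619426883079)*(1/4677137) = 13218970881310775470/16928555393643464823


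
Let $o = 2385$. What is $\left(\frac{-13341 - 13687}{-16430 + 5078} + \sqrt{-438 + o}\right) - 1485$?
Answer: $- \frac{4207673}{2838} + \sqrt{1947} \approx -1438.5$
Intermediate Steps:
$\left(\frac{-13341 - 13687}{-16430 + 5078} + \sqrt{-438 + o}\right) - 1485 = \left(\frac{-13341 - 13687}{-16430 + 5078} + \sqrt{-438 + 2385}\right) - 1485 = \left(- \frac{27028}{-11352} + \sqrt{1947}\right) - 1485 = \left(\left(-27028\right) \left(- \frac{1}{11352}\right) + \sqrt{1947}\right) - 1485 = \left(\frac{6757}{2838} + \sqrt{1947}\right) - 1485 = - \frac{4207673}{2838} + \sqrt{1947}$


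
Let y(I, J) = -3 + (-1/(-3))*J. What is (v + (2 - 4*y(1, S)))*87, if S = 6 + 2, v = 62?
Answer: 5684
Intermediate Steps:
S = 8
y(I, J) = -3 + J/3 (y(I, J) = -3 + (-1*(-⅓))*J = -3 + J/3)
(v + (2 - 4*y(1, S)))*87 = (62 + (2 - 4*(-3 + (⅓)*8)))*87 = (62 + (2 - 4*(-3 + 8/3)))*87 = (62 + (2 - 4*(-⅓)))*87 = (62 + (2 + 4/3))*87 = (62 + 10/3)*87 = (196/3)*87 = 5684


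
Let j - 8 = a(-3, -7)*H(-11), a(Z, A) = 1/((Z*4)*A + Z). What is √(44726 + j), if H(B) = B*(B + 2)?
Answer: √402617/3 ≈ 211.51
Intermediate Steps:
H(B) = B*(2 + B)
a(Z, A) = 1/(Z + 4*A*Z) (a(Z, A) = 1/((4*Z)*A + Z) = 1/(4*A*Z + Z) = 1/(Z + 4*A*Z))
j = 83/9 (j = 8 + (1/((-3)*(1 + 4*(-7))))*(-11*(2 - 11)) = 8 + (-1/(3*(1 - 28)))*(-11*(-9)) = 8 - ⅓/(-27)*99 = 8 - ⅓*(-1/27)*99 = 8 + (1/81)*99 = 8 + 11/9 = 83/9 ≈ 9.2222)
√(44726 + j) = √(44726 + 83/9) = √(402617/9) = √402617/3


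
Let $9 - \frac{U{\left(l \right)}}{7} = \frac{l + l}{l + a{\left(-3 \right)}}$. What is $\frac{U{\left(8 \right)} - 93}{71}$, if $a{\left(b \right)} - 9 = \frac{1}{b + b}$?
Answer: $- \frac{3702}{7171} \approx -0.51625$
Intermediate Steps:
$a{\left(b \right)} = 9 + \frac{1}{2 b}$ ($a{\left(b \right)} = 9 + \frac{1}{b + b} = 9 + \frac{1}{2 b}$)
$U{\left(l \right)} = 63 - \frac{14 l}{\frac{53}{6} + l}$ ($U{\left(l \right)} = 63 - 7 \frac{l + l}{l + \left(9 + \frac{1}{2 \left(-3\right)}\right)} = 63 - 7 \frac{2 l}{l + \left(9 + \frac{1}{2} \left(- \frac{1}{3}\right)\right)} = 63 - 7 \frac{2 l}{l + \left(9 - \frac{1}{6}\right)} = 63 - 7 \frac{2 l}{l + \frac{53}{6}} = 63 - 7 \frac{2 l}{\frac{53}{6} + l} = 63 - \frac{14 l}{\frac{53}{6} + l}$)
$\frac{U{\left(8 \right)} - 93}{71} = \frac{\frac{21 \left(159 + 14 \cdot 8\right)}{53 + 6 \cdot 8} - 93}{71} = \frac{\frac{21 \left(159 + 112\right)}{53 + 48} - 93}{71} = \frac{21 \cdot \frac{1}{101} \cdot 271 - 93}{71} = \frac{\frac{5691}{101} - 93}{71} = \frac{1}{71} \left(- \frac{3702}{101}\right) = - \frac{3702}{7171}$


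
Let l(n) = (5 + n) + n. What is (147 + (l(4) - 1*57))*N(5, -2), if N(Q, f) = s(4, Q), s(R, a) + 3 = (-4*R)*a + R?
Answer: -8137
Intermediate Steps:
l(n) = 5 + 2*n
s(R, a) = -3 + R - 4*R*a (s(R, a) = -3 + ((-4*R)*a + R) = -3 + (-4*R*a + R) = -3 + (R - 4*R*a) = -3 + R - 4*R*a)
N(Q, f) = 1 - 16*Q (N(Q, f) = -3 + 4 - 4*4*Q = -3 + 4 - 16*Q = 1 - 16*Q)
(147 + (l(4) - 1*57))*N(5, -2) = (147 + ((5 + 2*4) - 1*57))*(1 - 16*5) = (147 + ((5 + 8) - 57))*(1 - 80) = (147 + (13 - 57))*(-79) = (147 - 44)*(-79) = 103*(-79) = -8137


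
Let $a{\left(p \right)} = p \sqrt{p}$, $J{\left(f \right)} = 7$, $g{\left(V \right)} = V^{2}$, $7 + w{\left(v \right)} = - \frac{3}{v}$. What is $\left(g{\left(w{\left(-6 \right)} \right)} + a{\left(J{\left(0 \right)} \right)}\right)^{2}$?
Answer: $\frac{34049}{16} + \frac{1183 \sqrt{7}}{2} \approx 3693.0$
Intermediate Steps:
$w{\left(v \right)} = -7 - \frac{3}{v}$
$a{\left(p \right)} = p^{\frac{3}{2}}$
$\left(g{\left(w{\left(-6 \right)} \right)} + a{\left(J{\left(0 \right)} \right)}\right)^{2} = \left(\left(-7 - \frac{3}{-6}\right)^{2} + 7^{\frac{3}{2}}\right)^{2} = \left(\left(-7 - - \frac{1}{2}\right)^{2} + 7 \sqrt{7}\right)^{2} = \left(\left(-7 + \frac{1}{2}\right)^{2} + 7 \sqrt{7}\right)^{2} = \left(\left(- \frac{13}{2}\right)^{2} + 7 \sqrt{7}\right)^{2} = \left(\frac{169}{4} + 7 \sqrt{7}\right)^{2}$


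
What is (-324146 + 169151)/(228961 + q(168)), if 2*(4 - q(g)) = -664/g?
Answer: -6509790/9616613 ≈ -0.67693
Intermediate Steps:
q(g) = 4 + 332/g (q(g) = 4 - (-332)/g = 4 + 332/g)
(-324146 + 169151)/(228961 + q(168)) = (-324146 + 169151)/(228961 + (4 + 332/168)) = -154995/(228961 + (4 + 332*(1/168))) = -154995/(228961 + (4 + 83/42)) = -154995/(228961 + 251/42) = -154995/9616613/42 = -154995*42/9616613 = -6509790/9616613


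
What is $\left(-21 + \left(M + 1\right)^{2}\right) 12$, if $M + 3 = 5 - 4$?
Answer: $-240$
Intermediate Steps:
$M = -2$ ($M = -3 + \left(5 - 4\right) = -3 + 1 = -2$)
$\left(-21 + \left(M + 1\right)^{2}\right) 12 = \left(-21 + \left(-2 + 1\right)^{2}\right) 12 = \left(-21 + \left(-1\right)^{2}\right) 12 = \left(-21 + 1\right) 12 = \left(-20\right) 12 = -240$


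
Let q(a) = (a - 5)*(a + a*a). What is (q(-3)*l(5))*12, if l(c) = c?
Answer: -2880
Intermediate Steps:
q(a) = (-5 + a)*(a + a²)
(q(-3)*l(5))*12 = (-3*(-5 + (-3)² - 4*(-3))*5)*12 = (-3*(-5 + 9 + 12)*5)*12 = (-3*16*5)*12 = -48*5*12 = -240*12 = -2880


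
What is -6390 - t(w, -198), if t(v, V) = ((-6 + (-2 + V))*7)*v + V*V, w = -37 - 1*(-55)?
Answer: -19638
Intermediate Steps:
w = 18 (w = -37 + 55 = 18)
t(v, V) = V**2 + v*(-56 + 7*V) (t(v, V) = ((-8 + V)*7)*v + V**2 = (-56 + 7*V)*v + V**2 = v*(-56 + 7*V) + V**2 = V**2 + v*(-56 + 7*V))
-6390 - t(w, -198) = -6390 - ((-198)**2 - 56*18 + 7*(-198)*18) = -6390 - (39204 - 1008 - 24948) = -6390 - 1*13248 = -6390 - 13248 = -19638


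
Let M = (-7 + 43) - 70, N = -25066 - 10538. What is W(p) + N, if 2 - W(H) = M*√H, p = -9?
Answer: -35602 + 102*I ≈ -35602.0 + 102.0*I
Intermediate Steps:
N = -35604
M = -34 (M = 36 - 70 = -34)
W(H) = 2 + 34*√H (W(H) = 2 - (-34)*√H = 2 + 34*√H)
W(p) + N = (2 + 34*√(-9)) - 35604 = (2 + 34*(3*I)) - 35604 = (2 + 102*I) - 35604 = -35602 + 102*I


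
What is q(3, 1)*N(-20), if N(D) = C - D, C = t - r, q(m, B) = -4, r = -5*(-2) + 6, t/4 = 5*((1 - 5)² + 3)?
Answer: -1536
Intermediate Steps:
t = 380 (t = 4*(5*((1 - 5)² + 3)) = 4*(5*((-4)² + 3)) = 4*(5*(16 + 3)) = 4*(5*19) = 4*95 = 380)
r = 16 (r = 10 + 6 = 16)
C = 364 (C = 380 - 1*16 = 380 - 16 = 364)
N(D) = 364 - D
q(3, 1)*N(-20) = -4*(364 - 1*(-20)) = -4*(364 + 20) = -4*384 = -1536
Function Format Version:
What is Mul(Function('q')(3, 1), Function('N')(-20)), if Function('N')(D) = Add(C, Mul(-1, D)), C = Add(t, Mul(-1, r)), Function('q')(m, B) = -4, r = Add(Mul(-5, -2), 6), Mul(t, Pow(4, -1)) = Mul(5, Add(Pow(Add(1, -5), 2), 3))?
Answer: -1536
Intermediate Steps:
t = 380 (t = Mul(4, Mul(5, Add(Pow(Add(1, -5), 2), 3))) = Mul(4, Mul(5, Add(Pow(-4, 2), 3))) = Mul(4, Mul(5, Add(16, 3))) = Mul(4, Mul(5, 19)) = Mul(4, 95) = 380)
r = 16 (r = Add(10, 6) = 16)
C = 364 (C = Add(380, Mul(-1, 16)) = Add(380, -16) = 364)
Function('N')(D) = Add(364, Mul(-1, D))
Mul(Function('q')(3, 1), Function('N')(-20)) = Mul(-4, Add(364, Mul(-1, -20))) = Mul(-4, Add(364, 20)) = Mul(-4, 384) = -1536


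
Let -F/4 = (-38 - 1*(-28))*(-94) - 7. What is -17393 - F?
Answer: -13661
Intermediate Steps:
F = -3732 (F = -4*((-38 - 1*(-28))*(-94) - 7) = -4*((-38 + 28)*(-94) - 7) = -4*(-10*(-94) - 7) = -4*(940 - 7) = -4*933 = -3732)
-17393 - F = -17393 - 1*(-3732) = -17393 + 3732 = -13661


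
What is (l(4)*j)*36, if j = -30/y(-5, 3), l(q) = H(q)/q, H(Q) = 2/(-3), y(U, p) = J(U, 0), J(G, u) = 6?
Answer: 30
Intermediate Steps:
y(U, p) = 6
H(Q) = -⅔ (H(Q) = 2*(-⅓) = -⅔)
l(q) = -2/(3*q)
j = -5 (j = -30/6 = -30*⅙ = -5)
(l(4)*j)*36 = (-⅔/4*(-5))*36 = (-⅔*¼*(-5))*36 = -⅙*(-5)*36 = (⅚)*36 = 30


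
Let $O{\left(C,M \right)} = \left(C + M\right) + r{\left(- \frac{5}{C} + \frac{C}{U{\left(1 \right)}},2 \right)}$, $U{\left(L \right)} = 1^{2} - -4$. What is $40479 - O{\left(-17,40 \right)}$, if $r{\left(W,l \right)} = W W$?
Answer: $\frac{292224904}{7225} \approx 40446.0$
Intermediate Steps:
$U{\left(L \right)} = 5$ ($U{\left(L \right)} = 1 + 4 = 5$)
$r{\left(W,l \right)} = W^{2}$
$O{\left(C,M \right)} = C + M + \left(- \frac{5}{C} + \frac{C}{5}\right)^{2}$ ($O{\left(C,M \right)} = \left(C + M\right) + \left(- \frac{5}{C} + \frac{C}{5}\right)^{2} = C + M + \left(- \frac{5}{C} + \frac{C}{5}\right)^{2}$)
$40479 - O{\left(-17,40 \right)} = 40479 - \left(-17 + 40 + \frac{\left(-25 + \left(-17\right)^{2}\right)^{2}}{25 \cdot 289}\right) = 40479 - \left(-17 + 40 + \frac{1}{25} \cdot \frac{1}{289} \left(-25 + 289\right)^{2}\right) = 40479 - \left(-17 + 40 + \frac{1}{25} \cdot \frac{1}{289} \cdot 264^{2}\right) = 40479 - \left(-17 + 40 + \frac{1}{25} \cdot \frac{1}{289} \cdot 69696\right) = 40479 - \left(-17 + 40 + \frac{69696}{7225}\right) = 40479 - \frac{235871}{7225} = \frac{292224904}{7225}$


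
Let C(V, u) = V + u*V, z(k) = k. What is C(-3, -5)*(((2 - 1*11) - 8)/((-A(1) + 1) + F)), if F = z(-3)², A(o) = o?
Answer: -68/3 ≈ -22.667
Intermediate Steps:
C(V, u) = V + V*u
F = 9 (F = (-3)² = 9)
C(-3, -5)*(((2 - 1*11) - 8)/((-A(1) + 1) + F)) = (-3*(1 - 5))*(((2 - 1*11) - 8)/((-1*1 + 1) + 9)) = (-3*(-4))*(((2 - 11) - 8)/((-1 + 1) + 9)) = 12*((-9 - 8)/(0 + 9)) = 12*(-17/9) = -68/3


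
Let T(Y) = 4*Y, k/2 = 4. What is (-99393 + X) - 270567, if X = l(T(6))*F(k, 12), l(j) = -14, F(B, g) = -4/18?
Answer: -3329612/9 ≈ -3.6996e+5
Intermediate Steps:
k = 8 (k = 2*4 = 8)
F(B, g) = -2/9 (F(B, g) = -4*1/18 = -2/9)
X = 28/9 (X = -14*(-2/9) = 28/9 ≈ 3.1111)
(-99393 + X) - 270567 = (-99393 + 28/9) - 270567 = -894509/9 - 270567 = -3329612/9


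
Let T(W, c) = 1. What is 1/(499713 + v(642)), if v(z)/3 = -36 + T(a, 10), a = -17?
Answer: 1/499608 ≈ 2.0016e-6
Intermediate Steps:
v(z) = -105 (v(z) = 3*(-36 + 1) = 3*(-35) = -105)
1/(499713 + v(642)) = 1/(499713 - 105) = 1/499608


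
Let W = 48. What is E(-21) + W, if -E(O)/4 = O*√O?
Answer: 48 + 84*I*√21 ≈ 48.0 + 384.94*I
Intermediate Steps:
E(O) = -4*O^(3/2) (E(O) = -4*O*√O = -4*O^(3/2))
E(-21) + W = -(-84)*I*√21 + 48 = 84*I*√21 + 48 = 48 + 84*I*√21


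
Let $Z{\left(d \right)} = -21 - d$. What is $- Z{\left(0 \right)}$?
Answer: $21$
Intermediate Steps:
$- Z{\left(0 \right)} = - (-21 - 0) = - (-21 + 0) = \left(-1\right) \left(-21\right) = 21$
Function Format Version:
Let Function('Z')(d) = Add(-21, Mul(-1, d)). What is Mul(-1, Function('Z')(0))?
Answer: 21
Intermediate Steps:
Mul(-1, Function('Z')(0)) = Mul(-1, Add(-21, Mul(-1, 0))) = Mul(-1, Add(-21, 0)) = Mul(-1, -21) = 21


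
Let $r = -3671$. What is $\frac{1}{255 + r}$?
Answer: $- \frac{1}{3416} \approx -0.00029274$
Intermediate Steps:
$\frac{1}{255 + r} = \frac{1}{255 - 3671} = \frac{1}{-3416} = - \frac{1}{3416}$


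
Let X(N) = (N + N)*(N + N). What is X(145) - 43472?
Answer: 40628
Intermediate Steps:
X(N) = 4*N² (X(N) = (2*N)*(2*N) = 4*N²)
X(145) - 43472 = 4*145² - 43472 = 4*21025 - 43472 = 84100 - 43472 = 40628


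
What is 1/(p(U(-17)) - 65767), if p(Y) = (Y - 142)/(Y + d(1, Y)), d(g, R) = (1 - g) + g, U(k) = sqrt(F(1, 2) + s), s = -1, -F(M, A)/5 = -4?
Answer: -1183645/77834172083 + 143*sqrt(19)/77834172083 ≈ -1.5199e-5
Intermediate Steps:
F(M, A) = 20 (F(M, A) = -5*(-4) = 20)
U(k) = sqrt(19) (U(k) = sqrt(20 - 1) = sqrt(19))
d(g, R) = 1
p(Y) = (-142 + Y)/(1 + Y) (p(Y) = (Y - 142)/(Y + 1) = (-142 + Y)/(1 + Y))
1/(p(U(-17)) - 65767) = 1/((-142 + sqrt(19))/(1 + sqrt(19)) - 65767) = 1/(-65767 + (-142 + sqrt(19))/(1 + sqrt(19)))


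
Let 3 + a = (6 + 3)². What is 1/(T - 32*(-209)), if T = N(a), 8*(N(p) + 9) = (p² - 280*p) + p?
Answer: 4/18877 ≈ 0.00021190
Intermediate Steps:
a = 78 (a = -3 + (6 + 3)² = -3 + 9² = -3 + 81 = 78)
N(p) = -9 - 279*p/8 + p²/8 (N(p) = -9 + ((p² - 280*p) + p)/8 = -9 + (p² - 279*p)/8 = -9 + (-279*p/8 + p²/8) = -9 - 279*p/8 + p²/8)
T = -7875/4 (T = -9 - 279/8*78 + (⅛)*78² = -9 - 10881/4 + (⅛)*6084 = -9 - 10881/4 + 1521/2 = -7875/4 ≈ -1968.8)
1/(T - 32*(-209)) = 1/(-7875/4 - 32*(-209)) = 1/(-7875/4 + 6688) = 1/(18877/4) = 4/18877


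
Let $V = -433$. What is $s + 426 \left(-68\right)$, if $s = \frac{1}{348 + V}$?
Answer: $- \frac{2462281}{85} \approx -28968.0$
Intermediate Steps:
$s = - \frac{1}{85}$ ($s = \frac{1}{348 - 433} = \frac{1}{-85} = - \frac{1}{85} \approx -0.011765$)
$s + 426 \left(-68\right) = - \frac{1}{85} + 426 \left(-68\right) = - \frac{1}{85} - 28968 = - \frac{2462281}{85}$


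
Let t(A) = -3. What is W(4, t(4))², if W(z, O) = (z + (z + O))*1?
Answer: 25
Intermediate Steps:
W(z, O) = O + 2*z (W(z, O) = (z + (O + z))*1 = (O + 2*z)*1 = O + 2*z)
W(4, t(4))² = (-3 + 2*4)² = (-3 + 8)² = 5² = 25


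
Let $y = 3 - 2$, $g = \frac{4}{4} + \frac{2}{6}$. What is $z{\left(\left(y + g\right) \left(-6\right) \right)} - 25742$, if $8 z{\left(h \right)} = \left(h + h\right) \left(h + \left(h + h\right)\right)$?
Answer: $-25595$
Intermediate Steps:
$g = \frac{4}{3}$ ($g = 4 \cdot \frac{1}{4} + 2 \cdot \frac{1}{6} = 1 + \frac{1}{3} = \frac{4}{3} \approx 1.3333$)
$y = 1$
$z{\left(h \right)} = \frac{3 h^{2}}{4}$ ($z{\left(h \right)} = \frac{\left(h + h\right) \left(h + \left(h + h\right)\right)}{8} = \frac{2 h \left(h + 2 h\right)}{8} = \frac{2 h 3 h}{8} = \frac{6 h^{2}}{8} = \frac{3 h^{2}}{4}$)
$z{\left(\left(y + g\right) \left(-6\right) \right)} - 25742 = \frac{3 \left(\left(1 + \frac{4}{3}\right) \left(-6\right)\right)^{2}}{4} - 25742 = \frac{3 \left(\frac{7}{3} \left(-6\right)\right)^{2}}{4} - 25742 = \frac{3 \left(-14\right)^{2}}{4} - 25742 = \frac{3}{4} \cdot 196 - 25742 = 147 - 25742 = -25595$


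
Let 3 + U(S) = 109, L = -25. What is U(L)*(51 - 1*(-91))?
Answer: 15052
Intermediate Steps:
U(S) = 106 (U(S) = -3 + 109 = 106)
U(L)*(51 - 1*(-91)) = 106*(51 - 1*(-91)) = 106*(51 + 91) = 106*142 = 15052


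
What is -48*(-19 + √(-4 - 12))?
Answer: 912 - 192*I ≈ 912.0 - 192.0*I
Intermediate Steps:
-48*(-19 + √(-4 - 12)) = -48*(-19 + √(-16)) = -48*(-19 + 4*I) = 912 - 192*I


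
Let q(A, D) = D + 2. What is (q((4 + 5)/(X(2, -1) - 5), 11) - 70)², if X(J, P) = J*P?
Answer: 3249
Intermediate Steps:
q(A, D) = 2 + D
(q((4 + 5)/(X(2, -1) - 5), 11) - 70)² = ((2 + 11) - 70)² = (13 - 70)² = (-57)² = 3249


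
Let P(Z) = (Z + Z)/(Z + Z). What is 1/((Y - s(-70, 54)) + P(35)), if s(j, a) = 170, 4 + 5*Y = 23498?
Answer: 5/22649 ≈ 0.00022076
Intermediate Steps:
Y = 23494/5 (Y = -⅘ + (⅕)*23498 = -⅘ + 23498/5 = 23494/5 ≈ 4698.8)
P(Z) = 1 (P(Z) = (2*Z)/((2*Z)) = (2*Z)*(1/(2*Z)) = 1)
1/((Y - s(-70, 54)) + P(35)) = 1/((23494/5 - 1*170) + 1) = 1/((23494/5 - 170) + 1) = 1/(22644/5 + 1) = 1/(22649/5) = 5/22649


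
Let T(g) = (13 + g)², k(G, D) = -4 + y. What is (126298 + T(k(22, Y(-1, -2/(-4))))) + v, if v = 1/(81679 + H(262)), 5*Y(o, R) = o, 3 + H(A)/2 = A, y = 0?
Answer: 10387974664/82197 ≈ 1.2638e+5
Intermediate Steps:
H(A) = -6 + 2*A
Y(o, R) = o/5
k(G, D) = -4 (k(G, D) = -4 + 0 = -4)
v = 1/82197 (v = 1/(81679 + (-6 + 2*262)) = 1/(81679 + (-6 + 524)) = 1/(81679 + 518) = 1/82197 ≈ 1.2166e-5)
(126298 + T(k(22, Y(-1, -2/(-4))))) + v = (126298 + (13 - 4)²) + 1/82197 = (126298 + 9²) + 1/82197 = (126298 + 81) + 1/82197 = 126379 + 1/82197 = 10387974664/82197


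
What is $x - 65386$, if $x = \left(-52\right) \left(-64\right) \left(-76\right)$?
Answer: $-318314$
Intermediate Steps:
$x = -252928$ ($x = 3328 \left(-76\right) = -252928$)
$x - 65386 = -252928 - 65386 = -318314$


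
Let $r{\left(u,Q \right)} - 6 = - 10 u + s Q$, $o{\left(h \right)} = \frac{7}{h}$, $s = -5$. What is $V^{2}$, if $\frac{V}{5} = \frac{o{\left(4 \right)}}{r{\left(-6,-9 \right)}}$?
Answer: $\frac{1225}{197136} \approx 0.006214$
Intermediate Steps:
$r{\left(u,Q \right)} = 6 - 10 u - 5 Q$ ($r{\left(u,Q \right)} = 6 - \left(5 Q + 10 u\right) = 6 - 10 u - 5 Q$)
$V = \frac{35}{444}$ ($V = 5 \frac{7 \cdot \frac{1}{4}}{6 - -60 - -45} = 5 \frac{7 \cdot \frac{1}{4}}{6 + 60 + 45} = 5 \frac{7}{4 \cdot 111} = 5 \cdot \frac{7}{4} \cdot \frac{1}{111} = 5 \cdot \frac{7}{444} = \frac{35}{444} \approx 0.078829$)
$V^{2} = \left(\frac{35}{444}\right)^{2} = \frac{1225}{197136}$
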